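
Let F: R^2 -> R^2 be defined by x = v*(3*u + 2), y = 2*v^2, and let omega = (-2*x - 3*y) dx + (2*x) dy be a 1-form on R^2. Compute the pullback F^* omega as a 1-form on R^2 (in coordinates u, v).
F^* omega = (v^2*(-18*u - 18*v - 12)) du + (2*v*(-9*u^2 + 3*u*v - 12*u + 2*v - 4)) dv

Using F^*(f dg) = (f ∘ F) d(g ∘ F), substitute each coordinate x_i by F_i(u, v) in f_i, and replace dx_i by d F_i = (∂F_i/∂u) du + (∂F_i/∂v) dv.
  For the x component: f_1(F) = 2*v*(-3*u - 3*v - 2); d F_1 = (3*v) du + (3*u + 2) dv
  For the y component: f_2(F) = 2*v*(3*u + 2); d F_2 = (0) du + (4*v) dv
Combining and collecting du, dv coefficients:
  coeff of du: v^2*(-18*u - 18*v - 12)
  coeff of dv: 2*v*(-9*u^2 + 3*u*v - 12*u + 2*v - 4)
F^* omega = (v^2*(-18*u - 18*v - 12)) du + (2*v*(-9*u^2 + 3*u*v - 12*u + 2*v - 4)) dv.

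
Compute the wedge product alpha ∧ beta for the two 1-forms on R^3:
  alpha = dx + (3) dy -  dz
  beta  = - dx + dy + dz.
alpha ∧ beta = (4) dx ∧ dy + (4) dy ∧ dz

Distribute the wedge, using dx_i ∧ dx_j = -dx_j ∧ dx_i and dx_i ∧ dx_i = 0. For each pair (i, j) with i < j, the coefficient of dx_i ∧ dx_j in alpha ∧ beta is (alpha_i * beta_j - alpha_j * beta_i). Collecting: alpha ∧ beta = (4) dx ∧ dy + (4) dy ∧ dz.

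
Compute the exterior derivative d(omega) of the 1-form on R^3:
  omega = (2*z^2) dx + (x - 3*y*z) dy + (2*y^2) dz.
d(omega) = (1) dx ∧ dy + (-4*z) dx ∧ dz + (7*y) dy ∧ dz

For a 1-form omega = sum_i f_i dx_i, the exterior derivative is
  d(omega) = sum_{i < j} (∂f_j/∂x_i - ∂f_i/∂x_j) dx_i ∧ dx_j.
  coefficient of dx ∧ dy: ∂f_2/∂x - ∂f_1/∂y = ∂(x - 3*y*z)/∂x - ∂(2*z^2)/∂y = 1
  coefficient of dx ∧ dz: ∂f_3/∂x - ∂f_1/∂z = ∂(2*y^2)/∂x - ∂(2*z^2)/∂z = -4*z
  coefficient of dy ∧ dz: ∂f_3/∂y - ∂f_2/∂z = ∂(2*y^2)/∂y - ∂(x - 3*y*z)/∂z = 7*y
Assembling: d(omega) = (1) dx ∧ dy + (-4*z) dx ∧ dz + (7*y) dy ∧ dz.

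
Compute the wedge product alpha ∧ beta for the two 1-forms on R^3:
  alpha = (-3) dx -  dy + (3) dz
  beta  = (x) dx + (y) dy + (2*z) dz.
alpha ∧ beta = (x - 3*y) dx ∧ dy + (-3*x - 6*z) dx ∧ dz + (-3*y - 2*z) dy ∧ dz

Distribute the wedge, using dx_i ∧ dx_j = -dx_j ∧ dx_i and dx_i ∧ dx_i = 0. For each pair (i, j) with i < j, the coefficient of dx_i ∧ dx_j in alpha ∧ beta is (alpha_i * beta_j - alpha_j * beta_i). Collecting: alpha ∧ beta = (x - 3*y) dx ∧ dy + (-3*x - 6*z) dx ∧ dz + (-3*y - 2*z) dy ∧ dz.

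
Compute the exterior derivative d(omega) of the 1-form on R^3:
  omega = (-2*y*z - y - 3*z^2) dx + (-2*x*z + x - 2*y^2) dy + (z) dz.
d(omega) = (2) dx ∧ dy + (2*y + 6*z) dx ∧ dz + (2*x) dy ∧ dz

For a 1-form omega = sum_i f_i dx_i, the exterior derivative is
  d(omega) = sum_{i < j} (∂f_j/∂x_i - ∂f_i/∂x_j) dx_i ∧ dx_j.
  coefficient of dx ∧ dy: ∂f_2/∂x - ∂f_1/∂y = ∂(-2*x*z + x - 2*y^2)/∂x - ∂(-2*y*z - y - 3*z^2)/∂y = 2
  coefficient of dx ∧ dz: ∂f_3/∂x - ∂f_1/∂z = ∂(z)/∂x - ∂(-2*y*z - y - 3*z^2)/∂z = 2*y + 6*z
  coefficient of dy ∧ dz: ∂f_3/∂y - ∂f_2/∂z = ∂(z)/∂y - ∂(-2*x*z + x - 2*y^2)/∂z = 2*x
Assembling: d(omega) = (2) dx ∧ dy + (2*y + 6*z) dx ∧ dz + (2*x) dy ∧ dz.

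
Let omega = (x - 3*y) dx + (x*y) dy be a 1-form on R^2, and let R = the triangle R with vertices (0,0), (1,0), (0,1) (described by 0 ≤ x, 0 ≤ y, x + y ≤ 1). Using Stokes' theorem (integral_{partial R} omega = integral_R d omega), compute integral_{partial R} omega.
integral_(partial R) omega = 5/3

Stokes: integral_partial_R omega = integral_R d omega with d omega = (∂Q/∂x - ∂P/∂y) dx ∧ dy.
  ∂Q/∂x = y
  ∂P/∂y = -3
  integrand = ∂Q/∂x - ∂P/∂y = y + 3.
Integrating over R: integral_0^1 integral_0^{1-x} (y + 3) dy dx = 5/3.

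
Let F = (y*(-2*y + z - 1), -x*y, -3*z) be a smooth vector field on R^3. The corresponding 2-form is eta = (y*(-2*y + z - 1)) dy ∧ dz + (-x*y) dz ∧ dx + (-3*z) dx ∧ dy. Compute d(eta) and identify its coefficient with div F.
d(eta) = (-x - 3) dx ∧ dy ∧ dz; div F = -x - 3

For a 2-form in R^3 of the form above, applying d gives a 3-form with coefficient ∂P/∂x + ∂Q/∂y + ∂R/∂z:
  ∂P/∂x = 0
  ∂Q/∂y = -x
  ∂R/∂z = -3
Sum = -x - 3, which is exactly div F.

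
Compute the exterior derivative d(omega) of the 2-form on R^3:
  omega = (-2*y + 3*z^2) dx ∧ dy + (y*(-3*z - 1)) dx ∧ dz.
d(omega) = (9*z + 1) dx ∧ dy ∧ dz

For a 2-form omega = sum_{i<j} g_{ij} dx_i ∧ dx_j, the exterior derivative is
  d(omega) = sum_{i<j} d(g_{ij}) ∧ dx_i ∧ dx_j = sum_{i<j, k} (∂g_{ij}/∂x_k) dx_k ∧ dx_i ∧ dx_j.
Expand each term, using dx_k ∧ dx_i ∧ dx_j = sgn(permutation) dx_{(a)} ∧ dx_{(b)} ∧ dx_{(c)} with (a < b < c) sorted:
  d(-2*y + 3*z^2) includes (∂/∂z)(-2*y + 3*z^2) dz = (6*z) dz, which multiplied by dx ∧ dy gives (6*z) dx ∧ dy ∧ dz
  d(y*(-3*z - 1)) includes (∂/∂y)(y*(-3*z - 1)) dy = (-3*z - 1) dy, which multiplied by dx ∧ dz gives (3*z + 1) dx ∧ dy ∧ dz
Collecting like 3-forms: d(omega) = (9*z + 1) dx ∧ dy ∧ dz.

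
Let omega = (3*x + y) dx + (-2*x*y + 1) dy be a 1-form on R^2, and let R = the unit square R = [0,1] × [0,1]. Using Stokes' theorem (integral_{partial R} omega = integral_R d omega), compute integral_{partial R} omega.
integral_(partial R) omega = -2

Stokes: integral_partial_R omega = integral_R d omega with d omega = (∂Q/∂x - ∂P/∂y) dx ∧ dy.
  ∂Q/∂x = -2*y
  ∂P/∂y = 1
  integrand = ∂Q/∂x - ∂P/∂y = -2*y - 1.
Integrating over R: integral_0^1 integral_0^1 (-2*y - 1) dx dy = -2.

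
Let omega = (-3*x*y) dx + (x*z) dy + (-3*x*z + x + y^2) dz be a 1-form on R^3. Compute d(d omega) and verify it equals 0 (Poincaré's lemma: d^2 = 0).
d(d omega) = 0

Step 1: d omega = sum_{i<j} (∂f_j/∂x_i - ∂f_i/∂x_j) dx_i ∧ dx_j:
  coeff of dx ∧ dy: 3*x + z
  coeff of dx ∧ dz: 1 - 3*z
  coeff of dy ∧ dz: -x + 2*y
Step 2: Apply d again to each 2-form coefficient. The only possible 3-form in R^3 is dx ∧ dy ∧ dz, with coefficient
  ∂(coeff of dy∧dz)/∂x - ∂(coeff of dx∧dz)/∂y + ∂(coeff of dx∧dy)/∂z
  = ∂/∂x (-x + 2*y) - ∂/∂y (1 - 3*z) + ∂/∂z (3*x + z).
Each of these terms simplifies to sums of mixed partials that cancel in pairs. The result is 0 (by equality of mixed partials for smooth functions — Schwarz / Clairaut).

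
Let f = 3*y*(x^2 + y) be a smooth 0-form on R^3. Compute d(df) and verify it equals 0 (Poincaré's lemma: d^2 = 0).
d(df) = 0

Step 1: df = sum_i (∂f/∂x_i) dx_i = (6*x*y) dx + (3*x^2 + 6*y) dy + (0) dz.
Step 2: Apply d again. Using the 1-form formula, the coefficient of dx ∧ dy in d(df) is ∂^2 f/∂x ∂y - ∂^2 f/∂y ∂x = (6*x) - (6*x) = 0 (equality of mixed partials for smooth f).
Similarly for dx ∧ dz and dy ∧ dz — all coefficients vanish. So d(df) = 0.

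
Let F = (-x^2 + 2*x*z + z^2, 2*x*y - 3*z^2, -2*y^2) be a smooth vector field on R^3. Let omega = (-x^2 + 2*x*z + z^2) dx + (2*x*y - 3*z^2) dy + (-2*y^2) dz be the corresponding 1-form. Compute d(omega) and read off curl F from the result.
d(omega) = (-4*y + 6*z) dy ∧ dz + (2*x + 2*z) dz ∧ dx + (2*y) dx ∧ dy; curl F = (-4*y + 6*z, 2*x + 2*z, 2*y)

d omega = sum_{i<j} (∂f_j/∂x_i - ∂f_i/∂x_j) dx_i ∧ dx_j. Under the identification (dy ∧ dz, dz ∧ dx, dx ∧ dy) ↔ (e_x, e_y, e_z), the coefficients are exactly the components of curl F. Compute:
  ∂R/∂y - ∂Q/∂z = (-4*y) - (-6*z) = -4*y + 6*z
  ∂P/∂z - ∂R/∂x = (2*x + 2*z) - (0) = 2*x + 2*z
  ∂Q/∂x - ∂P/∂y = (2*y) - (0) = 2*y.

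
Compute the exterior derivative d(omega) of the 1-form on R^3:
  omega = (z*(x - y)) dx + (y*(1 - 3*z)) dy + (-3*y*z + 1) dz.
d(omega) = (z) dx ∧ dy + (-x + y) dx ∧ dz + (3*y - 3*z) dy ∧ dz

For a 1-form omega = sum_i f_i dx_i, the exterior derivative is
  d(omega) = sum_{i < j} (∂f_j/∂x_i - ∂f_i/∂x_j) dx_i ∧ dx_j.
  coefficient of dx ∧ dy: ∂f_2/∂x - ∂f_1/∂y = ∂(y*(1 - 3*z))/∂x - ∂(z*(x - y))/∂y = z
  coefficient of dx ∧ dz: ∂f_3/∂x - ∂f_1/∂z = ∂(-3*y*z + 1)/∂x - ∂(z*(x - y))/∂z = -x + y
  coefficient of dy ∧ dz: ∂f_3/∂y - ∂f_2/∂z = ∂(-3*y*z + 1)/∂y - ∂(y*(1 - 3*z))/∂z = 3*y - 3*z
Assembling: d(omega) = (z) dx ∧ dy + (-x + y) dx ∧ dz + (3*y - 3*z) dy ∧ dz.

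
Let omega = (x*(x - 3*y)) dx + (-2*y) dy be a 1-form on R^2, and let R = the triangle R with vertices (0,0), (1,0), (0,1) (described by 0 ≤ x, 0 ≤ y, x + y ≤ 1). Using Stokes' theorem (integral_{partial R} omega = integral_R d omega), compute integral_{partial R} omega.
integral_(partial R) omega = 1/2

Stokes: integral_partial_R omega = integral_R d omega with d omega = (∂Q/∂x - ∂P/∂y) dx ∧ dy.
  ∂Q/∂x = 0
  ∂P/∂y = -3*x
  integrand = ∂Q/∂x - ∂P/∂y = 3*x.
Integrating over R: integral_0^1 integral_0^{1-x} (3*x) dy dx = 1/2.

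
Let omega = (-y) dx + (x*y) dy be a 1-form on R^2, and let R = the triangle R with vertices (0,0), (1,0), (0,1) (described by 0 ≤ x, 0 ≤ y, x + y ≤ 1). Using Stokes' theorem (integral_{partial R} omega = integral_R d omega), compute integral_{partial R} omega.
integral_(partial R) omega = 2/3

Stokes: integral_partial_R omega = integral_R d omega with d omega = (∂Q/∂x - ∂P/∂y) dx ∧ dy.
  ∂Q/∂x = y
  ∂P/∂y = -1
  integrand = ∂Q/∂x - ∂P/∂y = y + 1.
Integrating over R: integral_0^1 integral_0^{1-x} (y + 1) dy dx = 2/3.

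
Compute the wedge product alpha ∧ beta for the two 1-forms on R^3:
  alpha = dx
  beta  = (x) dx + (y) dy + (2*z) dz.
alpha ∧ beta = (y) dx ∧ dy + (2*z) dx ∧ dz

Distribute the wedge, using dx_i ∧ dx_j = -dx_j ∧ dx_i and dx_i ∧ dx_i = 0. For each pair (i, j) with i < j, the coefficient of dx_i ∧ dx_j in alpha ∧ beta is (alpha_i * beta_j - alpha_j * beta_i). Collecting: alpha ∧ beta = (y) dx ∧ dy + (2*z) dx ∧ dz.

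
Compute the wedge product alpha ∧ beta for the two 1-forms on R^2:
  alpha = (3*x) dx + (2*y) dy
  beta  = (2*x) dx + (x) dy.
alpha ∧ beta = (x*(3*x - 4*y)) dx ∧ dy

Distribute the wedge, using dx_i ∧ dx_j = -dx_j ∧ dx_i and dx_i ∧ dx_i = 0. For each pair (i, j) with i < j, the coefficient of dx_i ∧ dx_j in alpha ∧ beta is (alpha_i * beta_j - alpha_j * beta_i). Collecting: alpha ∧ beta = (x*(3*x - 4*y)) dx ∧ dy.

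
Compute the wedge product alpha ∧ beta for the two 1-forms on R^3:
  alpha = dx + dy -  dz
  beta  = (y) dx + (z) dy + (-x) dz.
alpha ∧ beta = (-y + z) dx ∧ dy + (-x + y) dx ∧ dz + (-x + z) dy ∧ dz

Distribute the wedge, using dx_i ∧ dx_j = -dx_j ∧ dx_i and dx_i ∧ dx_i = 0. For each pair (i, j) with i < j, the coefficient of dx_i ∧ dx_j in alpha ∧ beta is (alpha_i * beta_j - alpha_j * beta_i). Collecting: alpha ∧ beta = (-y + z) dx ∧ dy + (-x + y) dx ∧ dz + (-x + z) dy ∧ dz.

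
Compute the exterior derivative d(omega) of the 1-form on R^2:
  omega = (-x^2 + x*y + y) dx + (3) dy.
d(omega) = (-x - 1) dx ∧ dy

For a 1-form omega = sum_i f_i dx_i, the exterior derivative is
  d(omega) = sum_{i < j} (∂f_j/∂x_i - ∂f_i/∂x_j) dx_i ∧ dx_j.
  coefficient of dx ∧ dy: ∂f_2/∂x - ∂f_1/∂y = ∂(3)/∂x - ∂(-x^2 + x*y + y)/∂y = -x - 1
Assembling: d(omega) = (-x - 1) dx ∧ dy.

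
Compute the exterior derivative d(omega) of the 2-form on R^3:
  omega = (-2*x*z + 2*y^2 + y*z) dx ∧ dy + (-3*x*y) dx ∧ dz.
d(omega) = (x + y) dx ∧ dy ∧ dz

For a 2-form omega = sum_{i<j} g_{ij} dx_i ∧ dx_j, the exterior derivative is
  d(omega) = sum_{i<j} d(g_{ij}) ∧ dx_i ∧ dx_j = sum_{i<j, k} (∂g_{ij}/∂x_k) dx_k ∧ dx_i ∧ dx_j.
Expand each term, using dx_k ∧ dx_i ∧ dx_j = sgn(permutation) dx_{(a)} ∧ dx_{(b)} ∧ dx_{(c)} with (a < b < c) sorted:
  d(-2*x*z + 2*y^2 + y*z) includes (∂/∂z)(-2*x*z + 2*y^2 + y*z) dz = (-2*x + y) dz, which multiplied by dx ∧ dy gives (-2*x + y) dx ∧ dy ∧ dz
  d(-3*x*y) includes (∂/∂y)(-3*x*y) dy = (-3*x) dy, which multiplied by dx ∧ dz gives (3*x) dx ∧ dy ∧ dz
Collecting like 3-forms: d(omega) = (x + y) dx ∧ dy ∧ dz.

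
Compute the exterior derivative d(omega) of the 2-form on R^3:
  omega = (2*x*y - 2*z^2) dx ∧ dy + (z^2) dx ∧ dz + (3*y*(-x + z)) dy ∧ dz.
d(omega) = (-3*y - 4*z) dx ∧ dy ∧ dz

For a 2-form omega = sum_{i<j} g_{ij} dx_i ∧ dx_j, the exterior derivative is
  d(omega) = sum_{i<j} d(g_{ij}) ∧ dx_i ∧ dx_j = sum_{i<j, k} (∂g_{ij}/∂x_k) dx_k ∧ dx_i ∧ dx_j.
Expand each term, using dx_k ∧ dx_i ∧ dx_j = sgn(permutation) dx_{(a)} ∧ dx_{(b)} ∧ dx_{(c)} with (a < b < c) sorted:
  d(2*x*y - 2*z^2) includes (∂/∂z)(2*x*y - 2*z^2) dz = (-4*z) dz, which multiplied by dx ∧ dy gives (-4*z) dx ∧ dy ∧ dz
  d(3*y*(-x + z)) includes (∂/∂x)(3*y*(-x + z)) dx = (-3*y) dx, which multiplied by dy ∧ dz gives (-3*y) dx ∧ dy ∧ dz
Collecting like 3-forms: d(omega) = (-3*y - 4*z) dx ∧ dy ∧ dz.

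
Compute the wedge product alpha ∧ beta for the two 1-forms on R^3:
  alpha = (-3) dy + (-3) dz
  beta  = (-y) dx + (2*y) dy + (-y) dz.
alpha ∧ beta = (-3*y) dx ∧ dy + (9*y) dy ∧ dz + (-3*y) dx ∧ dz

Distribute the wedge, using dx_i ∧ dx_j = -dx_j ∧ dx_i and dx_i ∧ dx_i = 0. For each pair (i, j) with i < j, the coefficient of dx_i ∧ dx_j in alpha ∧ beta is (alpha_i * beta_j - alpha_j * beta_i). Collecting: alpha ∧ beta = (-3*y) dx ∧ dy + (9*y) dy ∧ dz + (-3*y) dx ∧ dz.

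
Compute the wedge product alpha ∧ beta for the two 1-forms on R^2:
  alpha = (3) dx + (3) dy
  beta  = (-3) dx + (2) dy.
alpha ∧ beta = (15) dx ∧ dy

Distribute the wedge, using dx_i ∧ dx_j = -dx_j ∧ dx_i and dx_i ∧ dx_i = 0. For each pair (i, j) with i < j, the coefficient of dx_i ∧ dx_j in alpha ∧ beta is (alpha_i * beta_j - alpha_j * beta_i). Collecting: alpha ∧ beta = (15) dx ∧ dy.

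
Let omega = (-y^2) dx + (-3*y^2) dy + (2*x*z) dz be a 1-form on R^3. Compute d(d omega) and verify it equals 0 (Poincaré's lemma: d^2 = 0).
d(d omega) = 0

Step 1: d omega = sum_{i<j} (∂f_j/∂x_i - ∂f_i/∂x_j) dx_i ∧ dx_j:
  coeff of dx ∧ dy: 2*y
  coeff of dx ∧ dz: 2*z
  coeff of dy ∧ dz: 0
Step 2: Apply d again to each 2-form coefficient. The only possible 3-form in R^3 is dx ∧ dy ∧ dz, with coefficient
  ∂(coeff of dy∧dz)/∂x - ∂(coeff of dx∧dz)/∂y + ∂(coeff of dx∧dy)/∂z
  = ∂/∂x (0) - ∂/∂y (2*z) + ∂/∂z (2*y).
Each of these terms simplifies to sums of mixed partials that cancel in pairs. The result is 0 (by equality of mixed partials for smooth functions — Schwarz / Clairaut).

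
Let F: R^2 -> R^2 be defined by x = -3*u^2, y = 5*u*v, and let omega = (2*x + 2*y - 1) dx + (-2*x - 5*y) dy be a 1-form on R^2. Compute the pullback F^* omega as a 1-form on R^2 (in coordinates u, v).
F^* omega = (u*(36*u^2 - 30*u*v - 125*v^2 + 6)) du + (u^2*(30*u - 125*v)) dv

Using F^*(f dg) = (f ∘ F) d(g ∘ F), substitute each coordinate x_i by F_i(u, v) in f_i, and replace dx_i by d F_i = (∂F_i/∂u) du + (∂F_i/∂v) dv.
  For the x component: f_1(F) = -6*u^2 + 10*u*v - 1; d F_1 = (-6*u) du + (0) dv
  For the y component: f_2(F) = u*(6*u - 25*v); d F_2 = (5*v) du + (5*u) dv
Combining and collecting du, dv coefficients:
  coeff of du: u*(36*u^2 - 30*u*v - 125*v^2 + 6)
  coeff of dv: u^2*(30*u - 125*v)
F^* omega = (u*(36*u^2 - 30*u*v - 125*v^2 + 6)) du + (u^2*(30*u - 125*v)) dv.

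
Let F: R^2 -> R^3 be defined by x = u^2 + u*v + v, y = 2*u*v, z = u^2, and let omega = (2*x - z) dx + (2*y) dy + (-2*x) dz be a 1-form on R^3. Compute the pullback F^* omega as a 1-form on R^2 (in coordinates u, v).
F^* omega = (-2*u^3 + u^2*v + 10*u*v^2 + 2*v^2) du + (u^3 + 10*u^2*v + u^2 + 4*u*v + 2*v) dv

Using F^*(f dg) = (f ∘ F) d(g ∘ F), substitute each coordinate x_i by F_i(u, v) in f_i, and replace dx_i by d F_i = (∂F_i/∂u) du + (∂F_i/∂v) dv.
  For the x component: f_1(F) = u^2 + 2*u*v + 2*v; d F_1 = (2*u + v) du + (u + 1) dv
  For the y component: f_2(F) = 4*u*v; d F_2 = (2*v) du + (2*u) dv
  For the z component: f_3(F) = -2*u^2 - 2*u*v - 2*v; d F_3 = (2*u) du + (0) dv
Combining and collecting du, dv coefficients:
  coeff of du: -2*u^3 + u^2*v + 10*u*v^2 + 2*v^2
  coeff of dv: u^3 + 10*u^2*v + u^2 + 4*u*v + 2*v
F^* omega = (-2*u^3 + u^2*v + 10*u*v^2 + 2*v^2) du + (u^3 + 10*u^2*v + u^2 + 4*u*v + 2*v) dv.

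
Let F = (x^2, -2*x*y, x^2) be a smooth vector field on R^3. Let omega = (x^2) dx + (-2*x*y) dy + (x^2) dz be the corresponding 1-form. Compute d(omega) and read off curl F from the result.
d(omega) = (0) dy ∧ dz + (-2*x) dz ∧ dx + (-2*y) dx ∧ dy; curl F = (0, -2*x, -2*y)

d omega = sum_{i<j} (∂f_j/∂x_i - ∂f_i/∂x_j) dx_i ∧ dx_j. Under the identification (dy ∧ dz, dz ∧ dx, dx ∧ dy) ↔ (e_x, e_y, e_z), the coefficients are exactly the components of curl F. Compute:
  ∂R/∂y - ∂Q/∂z = (0) - (0) = 0
  ∂P/∂z - ∂R/∂x = (0) - (2*x) = -2*x
  ∂Q/∂x - ∂P/∂y = (-2*y) - (0) = -2*y.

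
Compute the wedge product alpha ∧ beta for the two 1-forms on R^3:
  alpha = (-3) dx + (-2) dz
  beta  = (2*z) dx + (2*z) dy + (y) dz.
alpha ∧ beta = (-6*z) dx ∧ dy + (-3*y + 4*z) dx ∧ dz + (4*z) dy ∧ dz

Distribute the wedge, using dx_i ∧ dx_j = -dx_j ∧ dx_i and dx_i ∧ dx_i = 0. For each pair (i, j) with i < j, the coefficient of dx_i ∧ dx_j in alpha ∧ beta is (alpha_i * beta_j - alpha_j * beta_i). Collecting: alpha ∧ beta = (-6*z) dx ∧ dy + (-3*y + 4*z) dx ∧ dz + (4*z) dy ∧ dz.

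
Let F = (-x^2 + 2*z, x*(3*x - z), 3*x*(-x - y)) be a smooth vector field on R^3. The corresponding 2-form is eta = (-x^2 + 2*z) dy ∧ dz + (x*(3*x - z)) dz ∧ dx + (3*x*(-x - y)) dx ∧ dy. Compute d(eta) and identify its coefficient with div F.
d(eta) = (-2*x) dx ∧ dy ∧ dz; div F = -2*x

For a 2-form in R^3 of the form above, applying d gives a 3-form with coefficient ∂P/∂x + ∂Q/∂y + ∂R/∂z:
  ∂P/∂x = -2*x
  ∂Q/∂y = 0
  ∂R/∂z = 0
Sum = -2*x, which is exactly div F.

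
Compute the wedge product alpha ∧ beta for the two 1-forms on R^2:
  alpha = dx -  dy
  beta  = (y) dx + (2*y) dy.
alpha ∧ beta = (3*y) dx ∧ dy

Distribute the wedge, using dx_i ∧ dx_j = -dx_j ∧ dx_i and dx_i ∧ dx_i = 0. For each pair (i, j) with i < j, the coefficient of dx_i ∧ dx_j in alpha ∧ beta is (alpha_i * beta_j - alpha_j * beta_i). Collecting: alpha ∧ beta = (3*y) dx ∧ dy.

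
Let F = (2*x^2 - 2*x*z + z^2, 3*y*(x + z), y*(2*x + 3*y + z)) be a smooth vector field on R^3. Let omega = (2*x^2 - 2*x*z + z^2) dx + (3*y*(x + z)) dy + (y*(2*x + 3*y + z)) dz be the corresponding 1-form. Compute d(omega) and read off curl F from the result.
d(omega) = (2*x + 3*y + z) dy ∧ dz + (-2*x - 2*y + 2*z) dz ∧ dx + (3*y) dx ∧ dy; curl F = (2*x + 3*y + z, -2*x - 2*y + 2*z, 3*y)

d omega = sum_{i<j} (∂f_j/∂x_i - ∂f_i/∂x_j) dx_i ∧ dx_j. Under the identification (dy ∧ dz, dz ∧ dx, dx ∧ dy) ↔ (e_x, e_y, e_z), the coefficients are exactly the components of curl F. Compute:
  ∂R/∂y - ∂Q/∂z = (2*x + 6*y + z) - (3*y) = 2*x + 3*y + z
  ∂P/∂z - ∂R/∂x = (-2*x + 2*z) - (2*y) = -2*x - 2*y + 2*z
  ∂Q/∂x - ∂P/∂y = (3*y) - (0) = 3*y.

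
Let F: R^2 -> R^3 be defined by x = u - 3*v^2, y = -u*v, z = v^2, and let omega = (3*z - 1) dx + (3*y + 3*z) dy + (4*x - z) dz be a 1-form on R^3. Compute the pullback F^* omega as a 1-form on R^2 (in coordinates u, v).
F^* omega = (3*u*v^2 - 3*v^3 + 3*v^2 - 1) du + (v*(3*u^2 - 3*u*v + 8*u - 44*v^2 + 6)) dv

Using F^*(f dg) = (f ∘ F) d(g ∘ F), substitute each coordinate x_i by F_i(u, v) in f_i, and replace dx_i by d F_i = (∂F_i/∂u) du + (∂F_i/∂v) dv.
  For the x component: f_1(F) = 3*v^2 - 1; d F_1 = (1) du + (-6*v) dv
  For the y component: f_2(F) = 3*v*(-u + v); d F_2 = (-v) du + (-u) dv
  For the z component: f_3(F) = 4*u - 13*v^2; d F_3 = (0) du + (2*v) dv
Combining and collecting du, dv coefficients:
  coeff of du: 3*u*v^2 - 3*v^3 + 3*v^2 - 1
  coeff of dv: v*(3*u^2 - 3*u*v + 8*u - 44*v^2 + 6)
F^* omega = (3*u*v^2 - 3*v^3 + 3*v^2 - 1) du + (v*(3*u^2 - 3*u*v + 8*u - 44*v^2 + 6)) dv.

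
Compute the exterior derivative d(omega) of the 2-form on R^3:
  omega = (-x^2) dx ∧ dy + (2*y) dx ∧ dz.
d(omega) = (-2) dx ∧ dy ∧ dz

For a 2-form omega = sum_{i<j} g_{ij} dx_i ∧ dx_j, the exterior derivative is
  d(omega) = sum_{i<j} d(g_{ij}) ∧ dx_i ∧ dx_j = sum_{i<j, k} (∂g_{ij}/∂x_k) dx_k ∧ dx_i ∧ dx_j.
Expand each term, using dx_k ∧ dx_i ∧ dx_j = sgn(permutation) dx_{(a)} ∧ dx_{(b)} ∧ dx_{(c)} with (a < b < c) sorted:
  d(2*y) includes (∂/∂y)(2*y) dy = (2) dy, which multiplied by dx ∧ dz gives (-2) dx ∧ dy ∧ dz
Collecting like 3-forms: d(omega) = (-2) dx ∧ dy ∧ dz.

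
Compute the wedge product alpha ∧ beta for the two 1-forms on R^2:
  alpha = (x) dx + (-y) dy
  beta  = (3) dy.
alpha ∧ beta = (3*x) dx ∧ dy

Distribute the wedge, using dx_i ∧ dx_j = -dx_j ∧ dx_i and dx_i ∧ dx_i = 0. For each pair (i, j) with i < j, the coefficient of dx_i ∧ dx_j in alpha ∧ beta is (alpha_i * beta_j - alpha_j * beta_i). Collecting: alpha ∧ beta = (3*x) dx ∧ dy.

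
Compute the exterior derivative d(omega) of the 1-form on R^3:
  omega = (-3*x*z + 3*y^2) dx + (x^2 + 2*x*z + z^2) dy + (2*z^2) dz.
d(omega) = (2*x - 6*y + 2*z) dx ∧ dy + (3*x) dx ∧ dz + (-2*x - 2*z) dy ∧ dz

For a 1-form omega = sum_i f_i dx_i, the exterior derivative is
  d(omega) = sum_{i < j} (∂f_j/∂x_i - ∂f_i/∂x_j) dx_i ∧ dx_j.
  coefficient of dx ∧ dy: ∂f_2/∂x - ∂f_1/∂y = ∂(x^2 + 2*x*z + z^2)/∂x - ∂(-3*x*z + 3*y^2)/∂y = 2*x - 6*y + 2*z
  coefficient of dx ∧ dz: ∂f_3/∂x - ∂f_1/∂z = ∂(2*z^2)/∂x - ∂(-3*x*z + 3*y^2)/∂z = 3*x
  coefficient of dy ∧ dz: ∂f_3/∂y - ∂f_2/∂z = ∂(2*z^2)/∂y - ∂(x^2 + 2*x*z + z^2)/∂z = -2*x - 2*z
Assembling: d(omega) = (2*x - 6*y + 2*z) dx ∧ dy + (3*x) dx ∧ dz + (-2*x - 2*z) dy ∧ dz.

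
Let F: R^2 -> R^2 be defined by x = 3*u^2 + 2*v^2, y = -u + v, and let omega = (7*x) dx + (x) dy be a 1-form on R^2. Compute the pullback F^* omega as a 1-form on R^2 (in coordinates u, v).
F^* omega = (126*u^3 - 3*u^2 + 84*u*v^2 - 2*v^2) du + (84*u^2*v + 3*u^2 + 56*v^3 + 2*v^2) dv

Using F^*(f dg) = (f ∘ F) d(g ∘ F), substitute each coordinate x_i by F_i(u, v) in f_i, and replace dx_i by d F_i = (∂F_i/∂u) du + (∂F_i/∂v) dv.
  For the x component: f_1(F) = 21*u^2 + 14*v^2; d F_1 = (6*u) du + (4*v) dv
  For the y component: f_2(F) = 3*u^2 + 2*v^2; d F_2 = (-1) du + (1) dv
Combining and collecting du, dv coefficients:
  coeff of du: 126*u^3 - 3*u^2 + 84*u*v^2 - 2*v^2
  coeff of dv: 84*u^2*v + 3*u^2 + 56*v^3 + 2*v^2
F^* omega = (126*u^3 - 3*u^2 + 84*u*v^2 - 2*v^2) du + (84*u^2*v + 3*u^2 + 56*v^3 + 2*v^2) dv.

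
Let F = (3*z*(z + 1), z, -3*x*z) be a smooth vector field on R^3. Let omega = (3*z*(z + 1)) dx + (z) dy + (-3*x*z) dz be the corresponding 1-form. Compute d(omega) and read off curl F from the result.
d(omega) = (-1) dy ∧ dz + (9*z + 3) dz ∧ dx + (0) dx ∧ dy; curl F = (-1, 9*z + 3, 0)

d omega = sum_{i<j} (∂f_j/∂x_i - ∂f_i/∂x_j) dx_i ∧ dx_j. Under the identification (dy ∧ dz, dz ∧ dx, dx ∧ dy) ↔ (e_x, e_y, e_z), the coefficients are exactly the components of curl F. Compute:
  ∂R/∂y - ∂Q/∂z = (0) - (1) = -1
  ∂P/∂z - ∂R/∂x = (6*z + 3) - (-3*z) = 9*z + 3
  ∂Q/∂x - ∂P/∂y = (0) - (0) = 0.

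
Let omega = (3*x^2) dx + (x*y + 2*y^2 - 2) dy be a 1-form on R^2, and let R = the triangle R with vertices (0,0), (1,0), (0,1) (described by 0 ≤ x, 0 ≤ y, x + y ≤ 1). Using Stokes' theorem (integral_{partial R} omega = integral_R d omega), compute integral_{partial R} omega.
integral_(partial R) omega = 1/6

Stokes: integral_partial_R omega = integral_R d omega with d omega = (∂Q/∂x - ∂P/∂y) dx ∧ dy.
  ∂Q/∂x = y
  ∂P/∂y = 0
  integrand = ∂Q/∂x - ∂P/∂y = y.
Integrating over R: integral_0^1 integral_0^{1-x} (y) dy dx = 1/6.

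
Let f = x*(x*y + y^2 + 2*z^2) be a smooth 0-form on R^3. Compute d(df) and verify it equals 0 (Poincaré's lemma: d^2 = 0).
d(df) = 0

Step 1: df = sum_i (∂f/∂x_i) dx_i = (2*x*y + y^2 + 2*z^2) dx + (x*(x + 2*y)) dy + (4*x*z) dz.
Step 2: Apply d again. Using the 1-form formula, the coefficient of dx ∧ dy in d(df) is ∂^2 f/∂x ∂y - ∂^2 f/∂y ∂x = (2*x + 2*y) - (2*x + 2*y) = 0 (equality of mixed partials for smooth f).
Similarly for dx ∧ dz and dy ∧ dz — all coefficients vanish. So d(df) = 0.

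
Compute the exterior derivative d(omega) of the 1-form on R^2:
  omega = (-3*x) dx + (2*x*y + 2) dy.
d(omega) = (2*y) dx ∧ dy

For a 1-form omega = sum_i f_i dx_i, the exterior derivative is
  d(omega) = sum_{i < j} (∂f_j/∂x_i - ∂f_i/∂x_j) dx_i ∧ dx_j.
  coefficient of dx ∧ dy: ∂f_2/∂x - ∂f_1/∂y = ∂(2*x*y + 2)/∂x - ∂(-3*x)/∂y = 2*y
Assembling: d(omega) = (2*y) dx ∧ dy.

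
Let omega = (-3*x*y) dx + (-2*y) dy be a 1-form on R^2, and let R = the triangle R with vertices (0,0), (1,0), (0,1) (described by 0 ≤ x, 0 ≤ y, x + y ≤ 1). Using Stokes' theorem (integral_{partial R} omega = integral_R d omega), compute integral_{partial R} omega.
integral_(partial R) omega = 1/2

Stokes: integral_partial_R omega = integral_R d omega with d omega = (∂Q/∂x - ∂P/∂y) dx ∧ dy.
  ∂Q/∂x = 0
  ∂P/∂y = -3*x
  integrand = ∂Q/∂x - ∂P/∂y = 3*x.
Integrating over R: integral_0^1 integral_0^{1-x} (3*x) dy dx = 1/2.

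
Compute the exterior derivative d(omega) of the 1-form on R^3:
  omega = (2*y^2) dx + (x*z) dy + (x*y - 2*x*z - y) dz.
d(omega) = (-4*y + z) dx ∧ dy + (y - 2*z) dx ∧ dz + (-1) dy ∧ dz

For a 1-form omega = sum_i f_i dx_i, the exterior derivative is
  d(omega) = sum_{i < j} (∂f_j/∂x_i - ∂f_i/∂x_j) dx_i ∧ dx_j.
  coefficient of dx ∧ dy: ∂f_2/∂x - ∂f_1/∂y = ∂(x*z)/∂x - ∂(2*y^2)/∂y = -4*y + z
  coefficient of dx ∧ dz: ∂f_3/∂x - ∂f_1/∂z = ∂(x*y - 2*x*z - y)/∂x - ∂(2*y^2)/∂z = y - 2*z
  coefficient of dy ∧ dz: ∂f_3/∂y - ∂f_2/∂z = ∂(x*y - 2*x*z - y)/∂y - ∂(x*z)/∂z = -1
Assembling: d(omega) = (-4*y + z) dx ∧ dy + (y - 2*z) dx ∧ dz + (-1) dy ∧ dz.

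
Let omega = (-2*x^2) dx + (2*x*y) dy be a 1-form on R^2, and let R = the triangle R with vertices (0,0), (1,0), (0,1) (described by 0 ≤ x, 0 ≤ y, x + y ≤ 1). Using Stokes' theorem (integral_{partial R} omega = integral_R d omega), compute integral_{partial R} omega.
integral_(partial R) omega = 1/3

Stokes: integral_partial_R omega = integral_R d omega with d omega = (∂Q/∂x - ∂P/∂y) dx ∧ dy.
  ∂Q/∂x = 2*y
  ∂P/∂y = 0
  integrand = ∂Q/∂x - ∂P/∂y = 2*y.
Integrating over R: integral_0^1 integral_0^{1-x} (2*y) dy dx = 1/3.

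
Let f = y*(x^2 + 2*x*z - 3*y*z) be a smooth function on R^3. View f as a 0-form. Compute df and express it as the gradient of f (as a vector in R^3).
df = (2*y*(x + z)) dx + (x^2 + 2*x*z - 6*y*z) dy + (y*(2*x - 3*y)) dz; grad f = (2*y*(x + z), x^2 + 2*x*z - 6*y*z, y*(2*x - 3*y))

For a 0-form f, d f = (∂f/∂x) dx + (∂f/∂y) dy + (∂f/∂z) dz. The components of the vector representation are exactly the entries of grad f in Cartesian coordinates:
  ∂f/∂x = 2*y*(x + z)
  ∂f/∂y = x^2 + 2*x*z - 6*y*z
  ∂f/∂z = y*(2*x - 3*y).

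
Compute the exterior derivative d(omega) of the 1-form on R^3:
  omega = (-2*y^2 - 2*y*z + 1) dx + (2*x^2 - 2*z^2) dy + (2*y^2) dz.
d(omega) = (4*x + 4*y + 2*z) dx ∧ dy + (2*y) dx ∧ dz + (4*y + 4*z) dy ∧ dz

For a 1-form omega = sum_i f_i dx_i, the exterior derivative is
  d(omega) = sum_{i < j} (∂f_j/∂x_i - ∂f_i/∂x_j) dx_i ∧ dx_j.
  coefficient of dx ∧ dy: ∂f_2/∂x - ∂f_1/∂y = ∂(2*x^2 - 2*z^2)/∂x - ∂(-2*y^2 - 2*y*z + 1)/∂y = 4*x + 4*y + 2*z
  coefficient of dx ∧ dz: ∂f_3/∂x - ∂f_1/∂z = ∂(2*y^2)/∂x - ∂(-2*y^2 - 2*y*z + 1)/∂z = 2*y
  coefficient of dy ∧ dz: ∂f_3/∂y - ∂f_2/∂z = ∂(2*y^2)/∂y - ∂(2*x^2 - 2*z^2)/∂z = 4*y + 4*z
Assembling: d(omega) = (4*x + 4*y + 2*z) dx ∧ dy + (2*y) dx ∧ dz + (4*y + 4*z) dy ∧ dz.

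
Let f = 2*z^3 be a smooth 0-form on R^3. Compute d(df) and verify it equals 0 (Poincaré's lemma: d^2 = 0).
d(df) = 0

Step 1: df = sum_i (∂f/∂x_i) dx_i = (0) dx + (0) dy + (6*z^2) dz.
Step 2: Apply d again. Using the 1-form formula, the coefficient of dx ∧ dy in d(df) is ∂^2 f/∂x ∂y - ∂^2 f/∂y ∂x = (0) - (0) = 0 (equality of mixed partials for smooth f).
Similarly for dx ∧ dz and dy ∧ dz — all coefficients vanish. So d(df) = 0.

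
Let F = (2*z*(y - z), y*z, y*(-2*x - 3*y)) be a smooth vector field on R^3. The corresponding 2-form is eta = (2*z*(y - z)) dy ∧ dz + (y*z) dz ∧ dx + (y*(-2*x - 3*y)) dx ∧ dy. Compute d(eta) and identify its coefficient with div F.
d(eta) = (z) dx ∧ dy ∧ dz; div F = z

For a 2-form in R^3 of the form above, applying d gives a 3-form with coefficient ∂P/∂x + ∂Q/∂y + ∂R/∂z:
  ∂P/∂x = 0
  ∂Q/∂y = z
  ∂R/∂z = 0
Sum = z, which is exactly div F.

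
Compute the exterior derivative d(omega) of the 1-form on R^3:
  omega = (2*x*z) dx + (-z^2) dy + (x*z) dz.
d(omega) = (-2*x + z) dx ∧ dz + (2*z) dy ∧ dz

For a 1-form omega = sum_i f_i dx_i, the exterior derivative is
  d(omega) = sum_{i < j} (∂f_j/∂x_i - ∂f_i/∂x_j) dx_i ∧ dx_j.
  coefficient of dx ∧ dz: ∂f_3/∂x - ∂f_1/∂z = ∂(x*z)/∂x - ∂(2*x*z)/∂z = -2*x + z
  coefficient of dy ∧ dz: ∂f_3/∂y - ∂f_2/∂z = ∂(x*z)/∂y - ∂(-z^2)/∂z = 2*z
Assembling: d(omega) = (-2*x + z) dx ∧ dz + (2*z) dy ∧ dz.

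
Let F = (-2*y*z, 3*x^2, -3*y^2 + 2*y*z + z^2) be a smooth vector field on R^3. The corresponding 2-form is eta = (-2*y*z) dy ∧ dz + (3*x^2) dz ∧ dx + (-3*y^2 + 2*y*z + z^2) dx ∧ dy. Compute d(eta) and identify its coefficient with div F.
d(eta) = (2*y + 2*z) dx ∧ dy ∧ dz; div F = 2*y + 2*z

For a 2-form in R^3 of the form above, applying d gives a 3-form with coefficient ∂P/∂x + ∂Q/∂y + ∂R/∂z:
  ∂P/∂x = 0
  ∂Q/∂y = 0
  ∂R/∂z = 2*y + 2*z
Sum = 2*y + 2*z, which is exactly div F.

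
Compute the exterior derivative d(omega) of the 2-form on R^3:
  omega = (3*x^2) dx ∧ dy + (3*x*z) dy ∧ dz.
d(omega) = (3*z) dx ∧ dy ∧ dz

For a 2-form omega = sum_{i<j} g_{ij} dx_i ∧ dx_j, the exterior derivative is
  d(omega) = sum_{i<j} d(g_{ij}) ∧ dx_i ∧ dx_j = sum_{i<j, k} (∂g_{ij}/∂x_k) dx_k ∧ dx_i ∧ dx_j.
Expand each term, using dx_k ∧ dx_i ∧ dx_j = sgn(permutation) dx_{(a)} ∧ dx_{(b)} ∧ dx_{(c)} with (a < b < c) sorted:
  d(3*x*z) includes (∂/∂x)(3*x*z) dx = (3*z) dx, which multiplied by dy ∧ dz gives (3*z) dx ∧ dy ∧ dz
Collecting like 3-forms: d(omega) = (3*z) dx ∧ dy ∧ dz.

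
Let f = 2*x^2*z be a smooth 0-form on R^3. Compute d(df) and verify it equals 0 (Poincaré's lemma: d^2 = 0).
d(df) = 0

Step 1: df = sum_i (∂f/∂x_i) dx_i = (4*x*z) dx + (0) dy + (2*x^2) dz.
Step 2: Apply d again. Using the 1-form formula, the coefficient of dx ∧ dy in d(df) is ∂^2 f/∂x ∂y - ∂^2 f/∂y ∂x = (0) - (0) = 0 (equality of mixed partials for smooth f).
Similarly for dx ∧ dz and dy ∧ dz — all coefficients vanish. So d(df) = 0.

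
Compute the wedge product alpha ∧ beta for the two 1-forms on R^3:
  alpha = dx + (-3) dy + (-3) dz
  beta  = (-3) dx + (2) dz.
alpha ∧ beta = (-7) dx ∧ dz + (-9) dx ∧ dy + (-6) dy ∧ dz

Distribute the wedge, using dx_i ∧ dx_j = -dx_j ∧ dx_i and dx_i ∧ dx_i = 0. For each pair (i, j) with i < j, the coefficient of dx_i ∧ dx_j in alpha ∧ beta is (alpha_i * beta_j - alpha_j * beta_i). Collecting: alpha ∧ beta = (-7) dx ∧ dz + (-9) dx ∧ dy + (-6) dy ∧ dz.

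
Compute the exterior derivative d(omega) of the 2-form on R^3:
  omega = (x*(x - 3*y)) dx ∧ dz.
d(omega) = (3*x) dx ∧ dy ∧ dz

For a 2-form omega = sum_{i<j} g_{ij} dx_i ∧ dx_j, the exterior derivative is
  d(omega) = sum_{i<j} d(g_{ij}) ∧ dx_i ∧ dx_j = sum_{i<j, k} (∂g_{ij}/∂x_k) dx_k ∧ dx_i ∧ dx_j.
Expand each term, using dx_k ∧ dx_i ∧ dx_j = sgn(permutation) dx_{(a)} ∧ dx_{(b)} ∧ dx_{(c)} with (a < b < c) sorted:
  d(x*(x - 3*y)) includes (∂/∂y)(x*(x - 3*y)) dy = (-3*x) dy, which multiplied by dx ∧ dz gives (3*x) dx ∧ dy ∧ dz
Collecting like 3-forms: d(omega) = (3*x) dx ∧ dy ∧ dz.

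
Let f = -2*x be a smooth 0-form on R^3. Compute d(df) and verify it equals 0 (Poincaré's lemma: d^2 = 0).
d(df) = 0

Step 1: df = sum_i (∂f/∂x_i) dx_i = (-2) dx + (0) dy + (0) dz.
Step 2: Apply d again. Using the 1-form formula, the coefficient of dx ∧ dy in d(df) is ∂^2 f/∂x ∂y - ∂^2 f/∂y ∂x = (0) - (0) = 0 (equality of mixed partials for smooth f).
Similarly for dx ∧ dz and dy ∧ dz — all coefficients vanish. So d(df) = 0.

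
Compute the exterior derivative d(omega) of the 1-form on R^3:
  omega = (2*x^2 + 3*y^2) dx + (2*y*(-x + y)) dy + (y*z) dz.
d(omega) = (-8*y) dx ∧ dy + (z) dy ∧ dz

For a 1-form omega = sum_i f_i dx_i, the exterior derivative is
  d(omega) = sum_{i < j} (∂f_j/∂x_i - ∂f_i/∂x_j) dx_i ∧ dx_j.
  coefficient of dx ∧ dy: ∂f_2/∂x - ∂f_1/∂y = ∂(2*y*(-x + y))/∂x - ∂(2*x^2 + 3*y^2)/∂y = -8*y
  coefficient of dy ∧ dz: ∂f_3/∂y - ∂f_2/∂z = ∂(y*z)/∂y - ∂(2*y*(-x + y))/∂z = z
Assembling: d(omega) = (-8*y) dx ∧ dy + (z) dy ∧ dz.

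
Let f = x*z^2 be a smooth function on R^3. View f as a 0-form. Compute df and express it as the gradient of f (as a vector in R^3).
df = (z^2) dx + (0) dy + (2*x*z) dz; grad f = (z^2, 0, 2*x*z)

For a 0-form f, d f = (∂f/∂x) dx + (∂f/∂y) dy + (∂f/∂z) dz. The components of the vector representation are exactly the entries of grad f in Cartesian coordinates:
  ∂f/∂x = z^2
  ∂f/∂y = 0
  ∂f/∂z = 2*x*z.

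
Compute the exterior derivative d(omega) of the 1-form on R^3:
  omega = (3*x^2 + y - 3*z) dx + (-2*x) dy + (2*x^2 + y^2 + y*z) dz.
d(omega) = (-3) dx ∧ dy + (4*x + 3) dx ∧ dz + (2*y + z) dy ∧ dz

For a 1-form omega = sum_i f_i dx_i, the exterior derivative is
  d(omega) = sum_{i < j} (∂f_j/∂x_i - ∂f_i/∂x_j) dx_i ∧ dx_j.
  coefficient of dx ∧ dy: ∂f_2/∂x - ∂f_1/∂y = ∂(-2*x)/∂x - ∂(3*x^2 + y - 3*z)/∂y = -3
  coefficient of dx ∧ dz: ∂f_3/∂x - ∂f_1/∂z = ∂(2*x^2 + y^2 + y*z)/∂x - ∂(3*x^2 + y - 3*z)/∂z = 4*x + 3
  coefficient of dy ∧ dz: ∂f_3/∂y - ∂f_2/∂z = ∂(2*x^2 + y^2 + y*z)/∂y - ∂(-2*x)/∂z = 2*y + z
Assembling: d(omega) = (-3) dx ∧ dy + (4*x + 3) dx ∧ dz + (2*y + z) dy ∧ dz.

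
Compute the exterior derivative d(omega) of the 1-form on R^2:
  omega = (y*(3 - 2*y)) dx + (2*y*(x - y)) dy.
d(omega) = (6*y - 3) dx ∧ dy

For a 1-form omega = sum_i f_i dx_i, the exterior derivative is
  d(omega) = sum_{i < j} (∂f_j/∂x_i - ∂f_i/∂x_j) dx_i ∧ dx_j.
  coefficient of dx ∧ dy: ∂f_2/∂x - ∂f_1/∂y = ∂(2*y*(x - y))/∂x - ∂(y*(3 - 2*y))/∂y = 6*y - 3
Assembling: d(omega) = (6*y - 3) dx ∧ dy.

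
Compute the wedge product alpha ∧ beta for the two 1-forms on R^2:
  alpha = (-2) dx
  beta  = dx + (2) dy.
alpha ∧ beta = (-4) dx ∧ dy

Distribute the wedge, using dx_i ∧ dx_j = -dx_j ∧ dx_i and dx_i ∧ dx_i = 0. For each pair (i, j) with i < j, the coefficient of dx_i ∧ dx_j in alpha ∧ beta is (alpha_i * beta_j - alpha_j * beta_i). Collecting: alpha ∧ beta = (-4) dx ∧ dy.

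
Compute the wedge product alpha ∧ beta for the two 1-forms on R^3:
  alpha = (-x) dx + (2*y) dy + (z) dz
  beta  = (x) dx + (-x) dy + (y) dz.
alpha ∧ beta = (x*(x - 2*y)) dx ∧ dy + (-x*(y + z)) dx ∧ dz + (x*z + 2*y^2) dy ∧ dz

Distribute the wedge, using dx_i ∧ dx_j = -dx_j ∧ dx_i and dx_i ∧ dx_i = 0. For each pair (i, j) with i < j, the coefficient of dx_i ∧ dx_j in alpha ∧ beta is (alpha_i * beta_j - alpha_j * beta_i). Collecting: alpha ∧ beta = (x*(x - 2*y)) dx ∧ dy + (-x*(y + z)) dx ∧ dz + (x*z + 2*y^2) dy ∧ dz.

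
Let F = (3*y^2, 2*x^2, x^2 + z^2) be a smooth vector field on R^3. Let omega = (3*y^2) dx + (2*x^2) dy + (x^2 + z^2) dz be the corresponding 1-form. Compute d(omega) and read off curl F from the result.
d(omega) = (0) dy ∧ dz + (-2*x) dz ∧ dx + (4*x - 6*y) dx ∧ dy; curl F = (0, -2*x, 4*x - 6*y)

d omega = sum_{i<j} (∂f_j/∂x_i - ∂f_i/∂x_j) dx_i ∧ dx_j. Under the identification (dy ∧ dz, dz ∧ dx, dx ∧ dy) ↔ (e_x, e_y, e_z), the coefficients are exactly the components of curl F. Compute:
  ∂R/∂y - ∂Q/∂z = (0) - (0) = 0
  ∂P/∂z - ∂R/∂x = (0) - (2*x) = -2*x
  ∂Q/∂x - ∂P/∂y = (4*x) - (6*y) = 4*x - 6*y.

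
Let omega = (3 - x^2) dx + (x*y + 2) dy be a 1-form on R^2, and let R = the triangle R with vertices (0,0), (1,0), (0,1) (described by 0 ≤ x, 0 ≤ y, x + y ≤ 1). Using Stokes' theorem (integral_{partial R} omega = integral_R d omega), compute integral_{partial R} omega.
integral_(partial R) omega = 1/6

Stokes: integral_partial_R omega = integral_R d omega with d omega = (∂Q/∂x - ∂P/∂y) dx ∧ dy.
  ∂Q/∂x = y
  ∂P/∂y = 0
  integrand = ∂Q/∂x - ∂P/∂y = y.
Integrating over R: integral_0^1 integral_0^{1-x} (y) dy dx = 1/6.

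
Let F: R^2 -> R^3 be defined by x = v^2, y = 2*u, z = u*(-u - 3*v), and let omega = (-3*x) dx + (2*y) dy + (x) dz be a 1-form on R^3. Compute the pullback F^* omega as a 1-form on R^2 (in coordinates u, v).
F^* omega = (-2*u*v^2 + 8*u - 3*v^3) du + (3*v^2*(-u - 2*v)) dv

Using F^*(f dg) = (f ∘ F) d(g ∘ F), substitute each coordinate x_i by F_i(u, v) in f_i, and replace dx_i by d F_i = (∂F_i/∂u) du + (∂F_i/∂v) dv.
  For the x component: f_1(F) = -3*v^2; d F_1 = (0) du + (2*v) dv
  For the y component: f_2(F) = 4*u; d F_2 = (2) du + (0) dv
  For the z component: f_3(F) = v^2; d F_3 = (-2*u - 3*v) du + (-3*u) dv
Combining and collecting du, dv coefficients:
  coeff of du: -2*u*v^2 + 8*u - 3*v^3
  coeff of dv: 3*v^2*(-u - 2*v)
F^* omega = (-2*u*v^2 + 8*u - 3*v^3) du + (3*v^2*(-u - 2*v)) dv.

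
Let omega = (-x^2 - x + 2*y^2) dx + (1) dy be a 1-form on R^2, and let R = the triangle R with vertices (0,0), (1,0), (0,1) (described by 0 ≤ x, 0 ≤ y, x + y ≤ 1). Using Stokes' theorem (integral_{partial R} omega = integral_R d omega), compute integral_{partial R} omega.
integral_(partial R) omega = -2/3

Stokes: integral_partial_R omega = integral_R d omega with d omega = (∂Q/∂x - ∂P/∂y) dx ∧ dy.
  ∂Q/∂x = 0
  ∂P/∂y = 4*y
  integrand = ∂Q/∂x - ∂P/∂y = -4*y.
Integrating over R: integral_0^1 integral_0^{1-x} (-4*y) dy dx = -2/3.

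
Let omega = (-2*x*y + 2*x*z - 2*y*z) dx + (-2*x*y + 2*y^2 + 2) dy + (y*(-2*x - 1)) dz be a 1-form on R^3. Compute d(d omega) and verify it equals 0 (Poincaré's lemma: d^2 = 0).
d(d omega) = 0

Step 1: d omega = sum_{i<j} (∂f_j/∂x_i - ∂f_i/∂x_j) dx_i ∧ dx_j:
  coeff of dx ∧ dy: 2*x - 2*y + 2*z
  coeff of dx ∧ dz: -2*x
  coeff of dy ∧ dz: -2*x - 1
Step 2: Apply d again to each 2-form coefficient. The only possible 3-form in R^3 is dx ∧ dy ∧ dz, with coefficient
  ∂(coeff of dy∧dz)/∂x - ∂(coeff of dx∧dz)/∂y + ∂(coeff of dx∧dy)/∂z
  = ∂/∂x (-2*x - 1) - ∂/∂y (-2*x) + ∂/∂z (2*x - 2*y + 2*z).
Each of these terms simplifies to sums of mixed partials that cancel in pairs. The result is 0 (by equality of mixed partials for smooth functions — Schwarz / Clairaut).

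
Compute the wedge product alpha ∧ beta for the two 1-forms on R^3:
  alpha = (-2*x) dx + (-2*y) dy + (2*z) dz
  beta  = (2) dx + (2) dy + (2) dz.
alpha ∧ beta = (-4*x + 4*y) dx ∧ dy + (-4*x - 4*z) dx ∧ dz + (-4*y - 4*z) dy ∧ dz

Distribute the wedge, using dx_i ∧ dx_j = -dx_j ∧ dx_i and dx_i ∧ dx_i = 0. For each pair (i, j) with i < j, the coefficient of dx_i ∧ dx_j in alpha ∧ beta is (alpha_i * beta_j - alpha_j * beta_i). Collecting: alpha ∧ beta = (-4*x + 4*y) dx ∧ dy + (-4*x - 4*z) dx ∧ dz + (-4*y - 4*z) dy ∧ dz.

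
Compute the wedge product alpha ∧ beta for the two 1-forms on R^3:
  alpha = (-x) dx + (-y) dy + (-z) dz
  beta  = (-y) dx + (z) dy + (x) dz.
alpha ∧ beta = (-x*z - y^2) dx ∧ dy + (-x^2 - y*z) dx ∧ dz + (-x*y + z^2) dy ∧ dz

Distribute the wedge, using dx_i ∧ dx_j = -dx_j ∧ dx_i and dx_i ∧ dx_i = 0. For each pair (i, j) with i < j, the coefficient of dx_i ∧ dx_j in alpha ∧ beta is (alpha_i * beta_j - alpha_j * beta_i). Collecting: alpha ∧ beta = (-x*z - y^2) dx ∧ dy + (-x^2 - y*z) dx ∧ dz + (-x*y + z^2) dy ∧ dz.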